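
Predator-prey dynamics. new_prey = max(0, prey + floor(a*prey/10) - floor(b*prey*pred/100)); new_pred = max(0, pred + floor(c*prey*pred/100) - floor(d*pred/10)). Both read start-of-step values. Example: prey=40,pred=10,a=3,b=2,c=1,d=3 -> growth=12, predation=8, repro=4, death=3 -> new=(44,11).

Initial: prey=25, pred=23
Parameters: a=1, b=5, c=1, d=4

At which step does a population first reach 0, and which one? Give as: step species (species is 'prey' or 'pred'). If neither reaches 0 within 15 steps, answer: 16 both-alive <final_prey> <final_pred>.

Answer: 1 prey

Derivation:
Step 1: prey: 25+2-28=0; pred: 23+5-9=19
First extinction: prey at step 1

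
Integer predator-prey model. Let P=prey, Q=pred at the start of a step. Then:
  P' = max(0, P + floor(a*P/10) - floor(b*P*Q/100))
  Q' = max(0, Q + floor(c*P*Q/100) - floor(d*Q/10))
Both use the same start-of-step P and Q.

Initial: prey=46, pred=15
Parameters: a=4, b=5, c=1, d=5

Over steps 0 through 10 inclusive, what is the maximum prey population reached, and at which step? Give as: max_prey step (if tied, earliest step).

Answer: 83 10

Derivation:
Step 1: prey: 46+18-34=30; pred: 15+6-7=14
Step 2: prey: 30+12-21=21; pred: 14+4-7=11
Step 3: prey: 21+8-11=18; pred: 11+2-5=8
Step 4: prey: 18+7-7=18; pred: 8+1-4=5
Step 5: prey: 18+7-4=21; pred: 5+0-2=3
Step 6: prey: 21+8-3=26; pred: 3+0-1=2
Step 7: prey: 26+10-2=34; pred: 2+0-1=1
Step 8: prey: 34+13-1=46; pred: 1+0-0=1
Step 9: prey: 46+18-2=62; pred: 1+0-0=1
Step 10: prey: 62+24-3=83; pred: 1+0-0=1
Max prey = 83 at step 10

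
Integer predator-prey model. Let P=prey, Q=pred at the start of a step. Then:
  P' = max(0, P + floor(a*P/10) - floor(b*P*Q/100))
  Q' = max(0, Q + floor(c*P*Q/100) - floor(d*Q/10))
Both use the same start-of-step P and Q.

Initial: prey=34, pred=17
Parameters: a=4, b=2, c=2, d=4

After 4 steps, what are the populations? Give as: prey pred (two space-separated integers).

Step 1: prey: 34+13-11=36; pred: 17+11-6=22
Step 2: prey: 36+14-15=35; pred: 22+15-8=29
Step 3: prey: 35+14-20=29; pred: 29+20-11=38
Step 4: prey: 29+11-22=18; pred: 38+22-15=45

Answer: 18 45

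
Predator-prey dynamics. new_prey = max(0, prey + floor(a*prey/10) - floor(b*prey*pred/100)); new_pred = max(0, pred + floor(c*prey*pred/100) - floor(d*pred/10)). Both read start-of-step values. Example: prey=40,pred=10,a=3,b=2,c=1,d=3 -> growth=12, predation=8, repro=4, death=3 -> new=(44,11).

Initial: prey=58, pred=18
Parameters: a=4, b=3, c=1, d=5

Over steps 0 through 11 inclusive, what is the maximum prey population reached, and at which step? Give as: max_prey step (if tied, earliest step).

Step 1: prey: 58+23-31=50; pred: 18+10-9=19
Step 2: prey: 50+20-28=42; pred: 19+9-9=19
Step 3: prey: 42+16-23=35; pred: 19+7-9=17
Step 4: prey: 35+14-17=32; pred: 17+5-8=14
Step 5: prey: 32+12-13=31; pred: 14+4-7=11
Step 6: prey: 31+12-10=33; pred: 11+3-5=9
Step 7: prey: 33+13-8=38; pred: 9+2-4=7
Step 8: prey: 38+15-7=46; pred: 7+2-3=6
Step 9: prey: 46+18-8=56; pred: 6+2-3=5
Step 10: prey: 56+22-8=70; pred: 5+2-2=5
Step 11: prey: 70+28-10=88; pred: 5+3-2=6
Max prey = 88 at step 11

Answer: 88 11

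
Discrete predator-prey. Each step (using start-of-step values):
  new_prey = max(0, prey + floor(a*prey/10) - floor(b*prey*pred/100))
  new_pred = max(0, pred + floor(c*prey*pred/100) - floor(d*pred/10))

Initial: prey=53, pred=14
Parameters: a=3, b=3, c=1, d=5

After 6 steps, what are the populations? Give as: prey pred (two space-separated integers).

Step 1: prey: 53+15-22=46; pred: 14+7-7=14
Step 2: prey: 46+13-19=40; pred: 14+6-7=13
Step 3: prey: 40+12-15=37; pred: 13+5-6=12
Step 4: prey: 37+11-13=35; pred: 12+4-6=10
Step 5: prey: 35+10-10=35; pred: 10+3-5=8
Step 6: prey: 35+10-8=37; pred: 8+2-4=6

Answer: 37 6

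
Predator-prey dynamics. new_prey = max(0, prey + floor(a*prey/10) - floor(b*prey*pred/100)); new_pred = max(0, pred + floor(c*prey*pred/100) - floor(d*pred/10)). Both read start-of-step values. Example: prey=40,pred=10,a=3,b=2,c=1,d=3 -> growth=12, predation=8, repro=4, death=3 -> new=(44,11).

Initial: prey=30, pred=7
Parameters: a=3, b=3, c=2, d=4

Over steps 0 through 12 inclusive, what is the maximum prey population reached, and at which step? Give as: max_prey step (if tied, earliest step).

Answer: 34 2

Derivation:
Step 1: prey: 30+9-6=33; pred: 7+4-2=9
Step 2: prey: 33+9-8=34; pred: 9+5-3=11
Step 3: prey: 34+10-11=33; pred: 11+7-4=14
Step 4: prey: 33+9-13=29; pred: 14+9-5=18
Step 5: prey: 29+8-15=22; pred: 18+10-7=21
Step 6: prey: 22+6-13=15; pred: 21+9-8=22
Step 7: prey: 15+4-9=10; pred: 22+6-8=20
Step 8: prey: 10+3-6=7; pred: 20+4-8=16
Step 9: prey: 7+2-3=6; pred: 16+2-6=12
Step 10: prey: 6+1-2=5; pred: 12+1-4=9
Step 11: prey: 5+1-1=5; pred: 9+0-3=6
Step 12: prey: 5+1-0=6; pred: 6+0-2=4
Max prey = 34 at step 2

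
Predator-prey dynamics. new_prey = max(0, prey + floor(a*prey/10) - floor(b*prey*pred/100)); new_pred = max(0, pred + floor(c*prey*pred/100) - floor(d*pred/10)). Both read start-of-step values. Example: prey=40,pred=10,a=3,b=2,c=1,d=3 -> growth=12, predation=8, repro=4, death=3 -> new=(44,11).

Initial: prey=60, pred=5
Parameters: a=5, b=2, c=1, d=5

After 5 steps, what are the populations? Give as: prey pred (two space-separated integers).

Step 1: prey: 60+30-6=84; pred: 5+3-2=6
Step 2: prey: 84+42-10=116; pred: 6+5-3=8
Step 3: prey: 116+58-18=156; pred: 8+9-4=13
Step 4: prey: 156+78-40=194; pred: 13+20-6=27
Step 5: prey: 194+97-104=187; pred: 27+52-13=66

Answer: 187 66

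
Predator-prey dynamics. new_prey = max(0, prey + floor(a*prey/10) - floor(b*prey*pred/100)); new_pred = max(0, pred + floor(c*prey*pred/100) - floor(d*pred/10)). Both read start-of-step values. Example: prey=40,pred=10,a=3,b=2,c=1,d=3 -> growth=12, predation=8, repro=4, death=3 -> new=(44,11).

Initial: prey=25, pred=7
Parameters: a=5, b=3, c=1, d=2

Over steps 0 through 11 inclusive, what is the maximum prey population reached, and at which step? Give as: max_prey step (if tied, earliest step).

Step 1: prey: 25+12-5=32; pred: 7+1-1=7
Step 2: prey: 32+16-6=42; pred: 7+2-1=8
Step 3: prey: 42+21-10=53; pred: 8+3-1=10
Step 4: prey: 53+26-15=64; pred: 10+5-2=13
Step 5: prey: 64+32-24=72; pred: 13+8-2=19
Step 6: prey: 72+36-41=67; pred: 19+13-3=29
Step 7: prey: 67+33-58=42; pred: 29+19-5=43
Step 8: prey: 42+21-54=9; pred: 43+18-8=53
Step 9: prey: 9+4-14=0; pred: 53+4-10=47
Step 10: prey: 0+0-0=0; pred: 47+0-9=38
Step 11: prey: 0+0-0=0; pred: 38+0-7=31
Max prey = 72 at step 5

Answer: 72 5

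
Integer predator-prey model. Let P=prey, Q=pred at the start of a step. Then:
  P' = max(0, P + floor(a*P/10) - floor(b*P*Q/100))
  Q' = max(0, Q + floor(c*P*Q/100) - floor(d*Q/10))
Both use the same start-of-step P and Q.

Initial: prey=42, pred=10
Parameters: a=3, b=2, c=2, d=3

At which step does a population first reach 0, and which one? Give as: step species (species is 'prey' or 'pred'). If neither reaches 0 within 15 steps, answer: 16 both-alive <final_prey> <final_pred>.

Step 1: prey: 42+12-8=46; pred: 10+8-3=15
Step 2: prey: 46+13-13=46; pred: 15+13-4=24
Step 3: prey: 46+13-22=37; pred: 24+22-7=39
Step 4: prey: 37+11-28=20; pred: 39+28-11=56
Step 5: prey: 20+6-22=4; pred: 56+22-16=62
Step 6: prey: 4+1-4=1; pred: 62+4-18=48
Step 7: prey: 1+0-0=1; pred: 48+0-14=34
Step 8: prey: 1+0-0=1; pred: 34+0-10=24
Step 9: prey: 1+0-0=1; pred: 24+0-7=17
Step 10: prey: 1+0-0=1; pred: 17+0-5=12
Step 11: prey: 1+0-0=1; pred: 12+0-3=9
Step 12: prey: 1+0-0=1; pred: 9+0-2=7
Step 13: prey: 1+0-0=1; pred: 7+0-2=5
Step 14: prey: 1+0-0=1; pred: 5+0-1=4
Step 15: prey: 1+0-0=1; pred: 4+0-1=3
No extinction within 15 steps

Answer: 16 both-alive 1 3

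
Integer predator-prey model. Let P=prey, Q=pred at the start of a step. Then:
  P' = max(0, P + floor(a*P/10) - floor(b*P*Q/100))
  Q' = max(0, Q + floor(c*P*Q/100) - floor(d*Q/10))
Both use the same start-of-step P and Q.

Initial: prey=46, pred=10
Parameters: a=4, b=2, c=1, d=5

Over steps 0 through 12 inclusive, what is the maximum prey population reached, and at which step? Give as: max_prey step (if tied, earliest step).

Answer: 108 5

Derivation:
Step 1: prey: 46+18-9=55; pred: 10+4-5=9
Step 2: prey: 55+22-9=68; pred: 9+4-4=9
Step 3: prey: 68+27-12=83; pred: 9+6-4=11
Step 4: prey: 83+33-18=98; pred: 11+9-5=15
Step 5: prey: 98+39-29=108; pred: 15+14-7=22
Step 6: prey: 108+43-47=104; pred: 22+23-11=34
Step 7: prey: 104+41-70=75; pred: 34+35-17=52
Step 8: prey: 75+30-78=27; pred: 52+39-26=65
Step 9: prey: 27+10-35=2; pred: 65+17-32=50
Step 10: prey: 2+0-2=0; pred: 50+1-25=26
Step 11: prey: 0+0-0=0; pred: 26+0-13=13
Step 12: prey: 0+0-0=0; pred: 13+0-6=7
Max prey = 108 at step 5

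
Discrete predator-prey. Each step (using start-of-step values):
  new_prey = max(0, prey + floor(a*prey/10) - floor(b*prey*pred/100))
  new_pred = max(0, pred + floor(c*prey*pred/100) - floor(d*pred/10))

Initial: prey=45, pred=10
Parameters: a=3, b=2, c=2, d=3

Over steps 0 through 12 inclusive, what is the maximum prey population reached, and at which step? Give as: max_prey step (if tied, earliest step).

Answer: 49 1

Derivation:
Step 1: prey: 45+13-9=49; pred: 10+9-3=16
Step 2: prey: 49+14-15=48; pred: 16+15-4=27
Step 3: prey: 48+14-25=37; pred: 27+25-8=44
Step 4: prey: 37+11-32=16; pred: 44+32-13=63
Step 5: prey: 16+4-20=0; pred: 63+20-18=65
Step 6: prey: 0+0-0=0; pred: 65+0-19=46
Step 7: prey: 0+0-0=0; pred: 46+0-13=33
Step 8: prey: 0+0-0=0; pred: 33+0-9=24
Step 9: prey: 0+0-0=0; pred: 24+0-7=17
Step 10: prey: 0+0-0=0; pred: 17+0-5=12
Step 11: prey: 0+0-0=0; pred: 12+0-3=9
Step 12: prey: 0+0-0=0; pred: 9+0-2=7
Max prey = 49 at step 1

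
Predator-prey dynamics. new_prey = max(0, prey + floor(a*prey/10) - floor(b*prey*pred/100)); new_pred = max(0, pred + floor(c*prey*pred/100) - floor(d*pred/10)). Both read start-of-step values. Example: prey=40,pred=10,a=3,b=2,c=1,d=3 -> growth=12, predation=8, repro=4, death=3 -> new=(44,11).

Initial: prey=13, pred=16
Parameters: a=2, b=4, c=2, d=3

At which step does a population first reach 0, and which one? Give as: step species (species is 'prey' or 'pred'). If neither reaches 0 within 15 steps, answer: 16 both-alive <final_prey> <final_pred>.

Answer: 16 both-alive 2 3

Derivation:
Step 1: prey: 13+2-8=7; pred: 16+4-4=16
Step 2: prey: 7+1-4=4; pred: 16+2-4=14
Step 3: prey: 4+0-2=2; pred: 14+1-4=11
Step 4: prey: 2+0-0=2; pred: 11+0-3=8
Step 5: prey: 2+0-0=2; pred: 8+0-2=6
Step 6: prey: 2+0-0=2; pred: 6+0-1=5
Step 7: prey: 2+0-0=2; pred: 5+0-1=4
Step 8: prey: 2+0-0=2; pred: 4+0-1=3
Step 9: prey: 2+0-0=2; pred: 3+0-0=3
Steps 10-15: state stable at prey=2, pred=3 (no change)
No extinction within 15 steps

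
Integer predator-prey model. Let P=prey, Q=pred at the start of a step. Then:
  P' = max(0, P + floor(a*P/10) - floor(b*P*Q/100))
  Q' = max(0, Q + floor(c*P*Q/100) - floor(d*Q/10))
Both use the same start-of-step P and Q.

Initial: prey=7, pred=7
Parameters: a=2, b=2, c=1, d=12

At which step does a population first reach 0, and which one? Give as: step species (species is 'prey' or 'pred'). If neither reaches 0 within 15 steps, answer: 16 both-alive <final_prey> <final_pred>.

Answer: 1 pred

Derivation:
Step 1: prey: 7+1-0=8; pred: 7+0-8=0
First extinction: pred at step 1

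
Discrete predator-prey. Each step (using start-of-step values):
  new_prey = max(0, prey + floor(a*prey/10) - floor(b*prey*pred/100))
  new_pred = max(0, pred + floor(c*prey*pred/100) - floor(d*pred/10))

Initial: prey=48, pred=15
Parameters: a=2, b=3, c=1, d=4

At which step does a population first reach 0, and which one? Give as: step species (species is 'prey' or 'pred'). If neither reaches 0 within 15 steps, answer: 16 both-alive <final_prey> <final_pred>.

Answer: 16 both-alive 46 2

Derivation:
Step 1: prey: 48+9-21=36; pred: 15+7-6=16
Step 2: prey: 36+7-17=26; pred: 16+5-6=15
Step 3: prey: 26+5-11=20; pred: 15+3-6=12
Step 4: prey: 20+4-7=17; pred: 12+2-4=10
Step 5: prey: 17+3-5=15; pred: 10+1-4=7
Step 6: prey: 15+3-3=15; pred: 7+1-2=6
Step 7: prey: 15+3-2=16; pred: 6+0-2=4
Step 8: prey: 16+3-1=18; pred: 4+0-1=3
Step 9: prey: 18+3-1=20; pred: 3+0-1=2
Step 10: prey: 20+4-1=23; pred: 2+0-0=2
Step 11: prey: 23+4-1=26; pred: 2+0-0=2
Step 12: prey: 26+5-1=30; pred: 2+0-0=2
Step 13: prey: 30+6-1=35; pred: 2+0-0=2
Step 14: prey: 35+7-2=40; pred: 2+0-0=2
Step 15: prey: 40+8-2=46; pred: 2+0-0=2
No extinction within 15 steps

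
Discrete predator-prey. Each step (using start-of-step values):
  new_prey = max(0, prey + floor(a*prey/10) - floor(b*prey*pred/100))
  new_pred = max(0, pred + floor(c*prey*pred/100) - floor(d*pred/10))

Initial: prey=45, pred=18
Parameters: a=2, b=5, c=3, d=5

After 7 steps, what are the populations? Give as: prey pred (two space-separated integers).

Answer: 0 1

Derivation:
Step 1: prey: 45+9-40=14; pred: 18+24-9=33
Step 2: prey: 14+2-23=0; pred: 33+13-16=30
Step 3: prey: 0+0-0=0; pred: 30+0-15=15
Step 4: prey: 0+0-0=0; pred: 15+0-7=8
Step 5: prey: 0+0-0=0; pred: 8+0-4=4
Step 6: prey: 0+0-0=0; pred: 4+0-2=2
Step 7: prey: 0+0-0=0; pred: 2+0-1=1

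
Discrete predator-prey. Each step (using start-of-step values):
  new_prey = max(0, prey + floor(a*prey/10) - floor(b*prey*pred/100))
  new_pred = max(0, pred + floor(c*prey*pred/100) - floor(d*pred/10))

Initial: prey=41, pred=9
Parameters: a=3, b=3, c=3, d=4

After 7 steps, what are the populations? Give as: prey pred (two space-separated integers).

Step 1: prey: 41+12-11=42; pred: 9+11-3=17
Step 2: prey: 42+12-21=33; pred: 17+21-6=32
Step 3: prey: 33+9-31=11; pred: 32+31-12=51
Step 4: prey: 11+3-16=0; pred: 51+16-20=47
Step 5: prey: 0+0-0=0; pred: 47+0-18=29
Step 6: prey: 0+0-0=0; pred: 29+0-11=18
Step 7: prey: 0+0-0=0; pred: 18+0-7=11

Answer: 0 11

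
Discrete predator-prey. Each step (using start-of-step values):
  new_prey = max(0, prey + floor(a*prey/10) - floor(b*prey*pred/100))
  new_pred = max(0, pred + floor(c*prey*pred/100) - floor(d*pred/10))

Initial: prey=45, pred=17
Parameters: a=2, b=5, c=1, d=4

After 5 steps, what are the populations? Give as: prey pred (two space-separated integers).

Step 1: prey: 45+9-38=16; pred: 17+7-6=18
Step 2: prey: 16+3-14=5; pred: 18+2-7=13
Step 3: prey: 5+1-3=3; pred: 13+0-5=8
Step 4: prey: 3+0-1=2; pred: 8+0-3=5
Step 5: prey: 2+0-0=2; pred: 5+0-2=3

Answer: 2 3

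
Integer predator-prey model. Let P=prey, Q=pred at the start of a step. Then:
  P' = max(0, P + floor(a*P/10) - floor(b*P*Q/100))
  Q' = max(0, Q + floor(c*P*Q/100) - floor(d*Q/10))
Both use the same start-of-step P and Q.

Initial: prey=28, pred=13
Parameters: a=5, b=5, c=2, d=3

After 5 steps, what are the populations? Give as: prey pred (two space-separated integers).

Answer: 3 13

Derivation:
Step 1: prey: 28+14-18=24; pred: 13+7-3=17
Step 2: prey: 24+12-20=16; pred: 17+8-5=20
Step 3: prey: 16+8-16=8; pred: 20+6-6=20
Step 4: prey: 8+4-8=4; pred: 20+3-6=17
Step 5: prey: 4+2-3=3; pred: 17+1-5=13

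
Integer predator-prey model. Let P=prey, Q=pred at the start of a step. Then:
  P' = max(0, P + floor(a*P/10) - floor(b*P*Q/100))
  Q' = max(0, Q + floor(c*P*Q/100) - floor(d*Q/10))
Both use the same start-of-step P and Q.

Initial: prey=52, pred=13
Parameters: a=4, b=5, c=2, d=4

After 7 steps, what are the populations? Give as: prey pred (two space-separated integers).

Answer: 0 4

Derivation:
Step 1: prey: 52+20-33=39; pred: 13+13-5=21
Step 2: prey: 39+15-40=14; pred: 21+16-8=29
Step 3: prey: 14+5-20=0; pred: 29+8-11=26
Step 4: prey: 0+0-0=0; pred: 26+0-10=16
Step 5: prey: 0+0-0=0; pred: 16+0-6=10
Step 6: prey: 0+0-0=0; pred: 10+0-4=6
Step 7: prey: 0+0-0=0; pred: 6+0-2=4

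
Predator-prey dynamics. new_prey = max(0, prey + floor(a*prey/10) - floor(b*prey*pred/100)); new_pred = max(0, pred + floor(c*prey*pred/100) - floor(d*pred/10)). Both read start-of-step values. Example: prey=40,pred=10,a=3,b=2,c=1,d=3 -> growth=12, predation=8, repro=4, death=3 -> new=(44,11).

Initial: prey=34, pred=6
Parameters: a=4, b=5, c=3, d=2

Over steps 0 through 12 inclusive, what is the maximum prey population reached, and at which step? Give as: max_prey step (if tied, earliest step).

Step 1: prey: 34+13-10=37; pred: 6+6-1=11
Step 2: prey: 37+14-20=31; pred: 11+12-2=21
Step 3: prey: 31+12-32=11; pred: 21+19-4=36
Step 4: prey: 11+4-19=0; pred: 36+11-7=40
Step 5: prey: 0+0-0=0; pred: 40+0-8=32
Step 6: prey: 0+0-0=0; pred: 32+0-6=26
Step 7: prey: 0+0-0=0; pred: 26+0-5=21
Step 8: prey: 0+0-0=0; pred: 21+0-4=17
Step 9: prey: 0+0-0=0; pred: 17+0-3=14
Step 10: prey: 0+0-0=0; pred: 14+0-2=12
Step 11: prey: 0+0-0=0; pred: 12+0-2=10
Step 12: prey: 0+0-0=0; pred: 10+0-2=8
Max prey = 37 at step 1

Answer: 37 1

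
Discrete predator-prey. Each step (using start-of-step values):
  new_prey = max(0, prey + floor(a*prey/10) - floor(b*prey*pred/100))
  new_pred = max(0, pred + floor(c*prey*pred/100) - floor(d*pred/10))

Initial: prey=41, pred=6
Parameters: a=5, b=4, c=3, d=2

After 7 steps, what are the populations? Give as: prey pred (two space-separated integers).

Step 1: prey: 41+20-9=52; pred: 6+7-1=12
Step 2: prey: 52+26-24=54; pred: 12+18-2=28
Step 3: prey: 54+27-60=21; pred: 28+45-5=68
Step 4: prey: 21+10-57=0; pred: 68+42-13=97
Step 5: prey: 0+0-0=0; pred: 97+0-19=78
Step 6: prey: 0+0-0=0; pred: 78+0-15=63
Step 7: prey: 0+0-0=0; pred: 63+0-12=51

Answer: 0 51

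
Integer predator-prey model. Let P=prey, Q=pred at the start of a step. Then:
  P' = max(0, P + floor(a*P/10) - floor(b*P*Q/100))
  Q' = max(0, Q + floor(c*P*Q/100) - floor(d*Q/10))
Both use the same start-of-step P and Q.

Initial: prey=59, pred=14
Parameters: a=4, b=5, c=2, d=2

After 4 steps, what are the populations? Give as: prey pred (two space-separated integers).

Answer: 0 29

Derivation:
Step 1: prey: 59+23-41=41; pred: 14+16-2=28
Step 2: prey: 41+16-57=0; pred: 28+22-5=45
Step 3: prey: 0+0-0=0; pred: 45+0-9=36
Step 4: prey: 0+0-0=0; pred: 36+0-7=29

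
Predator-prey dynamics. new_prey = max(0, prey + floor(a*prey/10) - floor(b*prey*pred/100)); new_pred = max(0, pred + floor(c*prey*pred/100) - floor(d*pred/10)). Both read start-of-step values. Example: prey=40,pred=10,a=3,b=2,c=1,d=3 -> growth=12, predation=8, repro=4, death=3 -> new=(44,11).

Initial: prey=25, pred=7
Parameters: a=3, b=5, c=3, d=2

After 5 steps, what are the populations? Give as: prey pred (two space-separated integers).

Answer: 0 19

Derivation:
Step 1: prey: 25+7-8=24; pred: 7+5-1=11
Step 2: prey: 24+7-13=18; pred: 11+7-2=16
Step 3: prey: 18+5-14=9; pred: 16+8-3=21
Step 4: prey: 9+2-9=2; pred: 21+5-4=22
Step 5: prey: 2+0-2=0; pred: 22+1-4=19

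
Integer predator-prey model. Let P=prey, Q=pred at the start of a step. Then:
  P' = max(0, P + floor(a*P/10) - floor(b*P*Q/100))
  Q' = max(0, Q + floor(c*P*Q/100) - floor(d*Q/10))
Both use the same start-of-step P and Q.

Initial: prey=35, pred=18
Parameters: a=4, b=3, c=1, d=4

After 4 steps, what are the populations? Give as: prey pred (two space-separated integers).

Answer: 26 12

Derivation:
Step 1: prey: 35+14-18=31; pred: 18+6-7=17
Step 2: prey: 31+12-15=28; pred: 17+5-6=16
Step 3: prey: 28+11-13=26; pred: 16+4-6=14
Step 4: prey: 26+10-10=26; pred: 14+3-5=12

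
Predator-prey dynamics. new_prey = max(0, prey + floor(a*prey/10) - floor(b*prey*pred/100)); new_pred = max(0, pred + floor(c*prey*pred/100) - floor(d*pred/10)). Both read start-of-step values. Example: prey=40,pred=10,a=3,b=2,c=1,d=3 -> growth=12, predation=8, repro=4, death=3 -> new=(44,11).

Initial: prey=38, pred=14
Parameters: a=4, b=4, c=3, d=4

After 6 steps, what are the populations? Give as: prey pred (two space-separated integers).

Step 1: prey: 38+15-21=32; pred: 14+15-5=24
Step 2: prey: 32+12-30=14; pred: 24+23-9=38
Step 3: prey: 14+5-21=0; pred: 38+15-15=38
Step 4: prey: 0+0-0=0; pred: 38+0-15=23
Step 5: prey: 0+0-0=0; pred: 23+0-9=14
Step 6: prey: 0+0-0=0; pred: 14+0-5=9

Answer: 0 9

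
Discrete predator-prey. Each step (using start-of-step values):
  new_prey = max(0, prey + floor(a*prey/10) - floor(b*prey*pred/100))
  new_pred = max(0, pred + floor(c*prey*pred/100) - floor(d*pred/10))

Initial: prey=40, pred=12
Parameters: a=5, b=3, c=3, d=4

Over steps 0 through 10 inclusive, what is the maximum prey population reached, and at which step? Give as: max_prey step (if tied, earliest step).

Answer: 46 1

Derivation:
Step 1: prey: 40+20-14=46; pred: 12+14-4=22
Step 2: prey: 46+23-30=39; pred: 22+30-8=44
Step 3: prey: 39+19-51=7; pred: 44+51-17=78
Step 4: prey: 7+3-16=0; pred: 78+16-31=63
Step 5: prey: 0+0-0=0; pred: 63+0-25=38
Step 6: prey: 0+0-0=0; pred: 38+0-15=23
Step 7: prey: 0+0-0=0; pred: 23+0-9=14
Step 8: prey: 0+0-0=0; pred: 14+0-5=9
Step 9: prey: 0+0-0=0; pred: 9+0-3=6
Step 10: prey: 0+0-0=0; pred: 6+0-2=4
Max prey = 46 at step 1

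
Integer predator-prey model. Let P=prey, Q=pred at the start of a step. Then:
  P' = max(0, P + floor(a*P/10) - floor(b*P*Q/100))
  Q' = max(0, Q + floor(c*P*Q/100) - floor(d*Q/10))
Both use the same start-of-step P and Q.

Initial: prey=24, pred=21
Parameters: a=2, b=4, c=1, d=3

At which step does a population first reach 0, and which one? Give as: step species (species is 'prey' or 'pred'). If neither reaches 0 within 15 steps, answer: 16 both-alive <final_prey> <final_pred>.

Step 1: prey: 24+4-20=8; pred: 21+5-6=20
Step 2: prey: 8+1-6=3; pred: 20+1-6=15
Step 3: prey: 3+0-1=2; pred: 15+0-4=11
Step 4: prey: 2+0-0=2; pred: 11+0-3=8
Step 5: prey: 2+0-0=2; pred: 8+0-2=6
Step 6: prey: 2+0-0=2; pred: 6+0-1=5
Step 7: prey: 2+0-0=2; pred: 5+0-1=4
Step 8: prey: 2+0-0=2; pred: 4+0-1=3
Step 9: prey: 2+0-0=2; pred: 3+0-0=3
Steps 10-15: state stable at prey=2, pred=3 (no change)
No extinction within 15 steps

Answer: 16 both-alive 2 3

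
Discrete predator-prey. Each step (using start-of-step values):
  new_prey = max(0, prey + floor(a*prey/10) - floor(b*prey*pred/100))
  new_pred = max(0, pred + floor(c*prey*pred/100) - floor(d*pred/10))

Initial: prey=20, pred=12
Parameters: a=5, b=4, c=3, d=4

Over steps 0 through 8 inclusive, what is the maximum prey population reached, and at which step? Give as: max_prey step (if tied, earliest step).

Answer: 21 1

Derivation:
Step 1: prey: 20+10-9=21; pred: 12+7-4=15
Step 2: prey: 21+10-12=19; pred: 15+9-6=18
Step 3: prey: 19+9-13=15; pred: 18+10-7=21
Step 4: prey: 15+7-12=10; pred: 21+9-8=22
Step 5: prey: 10+5-8=7; pred: 22+6-8=20
Step 6: prey: 7+3-5=5; pred: 20+4-8=16
Step 7: prey: 5+2-3=4; pred: 16+2-6=12
Step 8: prey: 4+2-1=5; pred: 12+1-4=9
Max prey = 21 at step 1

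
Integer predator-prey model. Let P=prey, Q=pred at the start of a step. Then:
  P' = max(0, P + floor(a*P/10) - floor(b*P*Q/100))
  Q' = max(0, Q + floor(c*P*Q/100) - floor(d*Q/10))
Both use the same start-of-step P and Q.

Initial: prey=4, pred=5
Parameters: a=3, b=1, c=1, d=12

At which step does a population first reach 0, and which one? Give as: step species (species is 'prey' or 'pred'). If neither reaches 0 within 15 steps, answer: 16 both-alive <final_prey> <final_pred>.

Step 1: prey: 4+1-0=5; pred: 5+0-6=0
First extinction: pred at step 1

Answer: 1 pred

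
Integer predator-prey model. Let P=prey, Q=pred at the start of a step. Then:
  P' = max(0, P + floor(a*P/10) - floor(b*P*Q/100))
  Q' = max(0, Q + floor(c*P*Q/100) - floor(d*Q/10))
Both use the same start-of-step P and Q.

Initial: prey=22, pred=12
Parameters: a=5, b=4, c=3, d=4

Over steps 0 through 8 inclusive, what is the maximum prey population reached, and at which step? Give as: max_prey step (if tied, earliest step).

Answer: 23 1

Derivation:
Step 1: prey: 22+11-10=23; pred: 12+7-4=15
Step 2: prey: 23+11-13=21; pred: 15+10-6=19
Step 3: prey: 21+10-15=16; pred: 19+11-7=23
Step 4: prey: 16+8-14=10; pred: 23+11-9=25
Step 5: prey: 10+5-10=5; pred: 25+7-10=22
Step 6: prey: 5+2-4=3; pred: 22+3-8=17
Step 7: prey: 3+1-2=2; pred: 17+1-6=12
Step 8: prey: 2+1-0=3; pred: 12+0-4=8
Max prey = 23 at step 1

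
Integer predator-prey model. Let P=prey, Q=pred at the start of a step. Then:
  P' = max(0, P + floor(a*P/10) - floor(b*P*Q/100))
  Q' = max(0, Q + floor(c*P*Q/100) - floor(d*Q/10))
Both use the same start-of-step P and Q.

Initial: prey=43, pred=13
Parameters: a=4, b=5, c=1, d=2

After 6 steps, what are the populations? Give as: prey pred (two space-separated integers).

Answer: 3 11

Derivation:
Step 1: prey: 43+17-27=33; pred: 13+5-2=16
Step 2: prey: 33+13-26=20; pred: 16+5-3=18
Step 3: prey: 20+8-18=10; pred: 18+3-3=18
Step 4: prey: 10+4-9=5; pred: 18+1-3=16
Step 5: prey: 5+2-4=3; pred: 16+0-3=13
Step 6: prey: 3+1-1=3; pred: 13+0-2=11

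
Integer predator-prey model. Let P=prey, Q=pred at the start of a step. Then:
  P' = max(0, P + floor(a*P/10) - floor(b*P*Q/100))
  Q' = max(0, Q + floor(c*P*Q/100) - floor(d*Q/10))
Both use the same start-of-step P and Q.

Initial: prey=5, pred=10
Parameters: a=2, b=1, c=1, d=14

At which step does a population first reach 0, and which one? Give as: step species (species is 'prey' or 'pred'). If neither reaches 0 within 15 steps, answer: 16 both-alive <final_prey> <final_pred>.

Step 1: prey: 5+1-0=6; pred: 10+0-14=0
First extinction: pred at step 1

Answer: 1 pred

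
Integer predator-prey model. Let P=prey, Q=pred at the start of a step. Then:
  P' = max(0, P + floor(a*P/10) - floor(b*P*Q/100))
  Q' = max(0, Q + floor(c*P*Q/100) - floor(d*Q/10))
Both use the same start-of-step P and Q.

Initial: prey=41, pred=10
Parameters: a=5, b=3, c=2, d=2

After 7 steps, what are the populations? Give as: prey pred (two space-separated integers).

Answer: 0 39

Derivation:
Step 1: prey: 41+20-12=49; pred: 10+8-2=16
Step 2: prey: 49+24-23=50; pred: 16+15-3=28
Step 3: prey: 50+25-42=33; pred: 28+28-5=51
Step 4: prey: 33+16-50=0; pred: 51+33-10=74
Step 5: prey: 0+0-0=0; pred: 74+0-14=60
Step 6: prey: 0+0-0=0; pred: 60+0-12=48
Step 7: prey: 0+0-0=0; pred: 48+0-9=39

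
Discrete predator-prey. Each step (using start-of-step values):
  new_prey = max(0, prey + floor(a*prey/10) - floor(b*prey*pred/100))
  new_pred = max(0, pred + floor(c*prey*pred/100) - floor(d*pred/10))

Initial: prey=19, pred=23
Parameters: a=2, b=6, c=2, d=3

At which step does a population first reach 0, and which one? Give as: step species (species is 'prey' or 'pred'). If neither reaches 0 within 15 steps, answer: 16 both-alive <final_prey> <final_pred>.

Step 1: prey: 19+3-26=0; pred: 23+8-6=25
First extinction: prey at step 1

Answer: 1 prey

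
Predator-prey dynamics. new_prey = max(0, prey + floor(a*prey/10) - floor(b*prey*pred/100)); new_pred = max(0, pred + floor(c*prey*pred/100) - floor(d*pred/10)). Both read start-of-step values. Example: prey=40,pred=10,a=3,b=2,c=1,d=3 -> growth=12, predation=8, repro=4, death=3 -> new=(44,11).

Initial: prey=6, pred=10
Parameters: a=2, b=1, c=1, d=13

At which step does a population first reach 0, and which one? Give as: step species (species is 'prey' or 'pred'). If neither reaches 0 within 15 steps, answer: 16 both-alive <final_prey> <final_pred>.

Step 1: prey: 6+1-0=7; pred: 10+0-13=0
First extinction: pred at step 1

Answer: 1 pred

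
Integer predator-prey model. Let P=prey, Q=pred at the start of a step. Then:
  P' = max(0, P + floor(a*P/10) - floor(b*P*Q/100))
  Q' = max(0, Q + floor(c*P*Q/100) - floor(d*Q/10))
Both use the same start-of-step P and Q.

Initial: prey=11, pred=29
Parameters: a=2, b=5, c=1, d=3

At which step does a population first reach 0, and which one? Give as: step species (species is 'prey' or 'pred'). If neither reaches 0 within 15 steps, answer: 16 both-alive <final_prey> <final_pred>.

Step 1: prey: 11+2-15=0; pred: 29+3-8=24
First extinction: prey at step 1

Answer: 1 prey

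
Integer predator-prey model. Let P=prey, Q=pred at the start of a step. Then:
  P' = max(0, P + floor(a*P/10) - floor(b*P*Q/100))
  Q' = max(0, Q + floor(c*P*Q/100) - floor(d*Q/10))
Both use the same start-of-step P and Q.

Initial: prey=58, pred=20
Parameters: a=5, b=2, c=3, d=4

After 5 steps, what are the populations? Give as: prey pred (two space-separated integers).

Answer: 0 74

Derivation:
Step 1: prey: 58+29-23=64; pred: 20+34-8=46
Step 2: prey: 64+32-58=38; pred: 46+88-18=116
Step 3: prey: 38+19-88=0; pred: 116+132-46=202
Step 4: prey: 0+0-0=0; pred: 202+0-80=122
Step 5: prey: 0+0-0=0; pred: 122+0-48=74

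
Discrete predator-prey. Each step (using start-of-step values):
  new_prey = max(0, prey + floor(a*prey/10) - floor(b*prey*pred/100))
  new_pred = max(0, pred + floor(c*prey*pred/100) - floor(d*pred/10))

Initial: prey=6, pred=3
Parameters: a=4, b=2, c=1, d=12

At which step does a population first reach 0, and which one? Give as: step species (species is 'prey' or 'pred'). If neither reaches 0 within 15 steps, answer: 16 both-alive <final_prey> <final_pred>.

Step 1: prey: 6+2-0=8; pred: 3+0-3=0
First extinction: pred at step 1

Answer: 1 pred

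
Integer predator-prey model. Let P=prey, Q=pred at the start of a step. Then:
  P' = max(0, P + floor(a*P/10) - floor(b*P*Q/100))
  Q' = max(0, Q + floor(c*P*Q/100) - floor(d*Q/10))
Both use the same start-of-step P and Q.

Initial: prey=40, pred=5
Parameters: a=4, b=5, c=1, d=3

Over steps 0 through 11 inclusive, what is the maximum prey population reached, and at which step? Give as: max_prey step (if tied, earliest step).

Step 1: prey: 40+16-10=46; pred: 5+2-1=6
Step 2: prey: 46+18-13=51; pred: 6+2-1=7
Step 3: prey: 51+20-17=54; pred: 7+3-2=8
Step 4: prey: 54+21-21=54; pred: 8+4-2=10
Step 5: prey: 54+21-27=48; pred: 10+5-3=12
Step 6: prey: 48+19-28=39; pred: 12+5-3=14
Step 7: prey: 39+15-27=27; pred: 14+5-4=15
Step 8: prey: 27+10-20=17; pred: 15+4-4=15
Step 9: prey: 17+6-12=11; pred: 15+2-4=13
Step 10: prey: 11+4-7=8; pred: 13+1-3=11
Step 11: prey: 8+3-4=7; pred: 11+0-3=8
Max prey = 54 at step 3

Answer: 54 3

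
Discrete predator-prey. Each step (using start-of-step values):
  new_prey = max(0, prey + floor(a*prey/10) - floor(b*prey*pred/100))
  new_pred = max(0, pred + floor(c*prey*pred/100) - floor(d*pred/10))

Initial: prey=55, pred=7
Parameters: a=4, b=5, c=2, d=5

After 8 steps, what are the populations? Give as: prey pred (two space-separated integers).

Answer: 0 2

Derivation:
Step 1: prey: 55+22-19=58; pred: 7+7-3=11
Step 2: prey: 58+23-31=50; pred: 11+12-5=18
Step 3: prey: 50+20-45=25; pred: 18+18-9=27
Step 4: prey: 25+10-33=2; pred: 27+13-13=27
Step 5: prey: 2+0-2=0; pred: 27+1-13=15
Step 6: prey: 0+0-0=0; pred: 15+0-7=8
Step 7: prey: 0+0-0=0; pred: 8+0-4=4
Step 8: prey: 0+0-0=0; pred: 4+0-2=2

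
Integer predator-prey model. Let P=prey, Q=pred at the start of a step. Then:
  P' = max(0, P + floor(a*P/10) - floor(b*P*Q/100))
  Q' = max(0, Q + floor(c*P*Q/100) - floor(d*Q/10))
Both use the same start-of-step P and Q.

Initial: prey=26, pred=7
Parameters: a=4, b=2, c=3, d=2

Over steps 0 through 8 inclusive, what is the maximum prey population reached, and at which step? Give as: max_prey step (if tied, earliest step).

Step 1: prey: 26+10-3=33; pred: 7+5-1=11
Step 2: prey: 33+13-7=39; pred: 11+10-2=19
Step 3: prey: 39+15-14=40; pred: 19+22-3=38
Step 4: prey: 40+16-30=26; pred: 38+45-7=76
Step 5: prey: 26+10-39=0; pred: 76+59-15=120
Step 6: prey: 0+0-0=0; pred: 120+0-24=96
Step 7: prey: 0+0-0=0; pred: 96+0-19=77
Step 8: prey: 0+0-0=0; pred: 77+0-15=62
Max prey = 40 at step 3

Answer: 40 3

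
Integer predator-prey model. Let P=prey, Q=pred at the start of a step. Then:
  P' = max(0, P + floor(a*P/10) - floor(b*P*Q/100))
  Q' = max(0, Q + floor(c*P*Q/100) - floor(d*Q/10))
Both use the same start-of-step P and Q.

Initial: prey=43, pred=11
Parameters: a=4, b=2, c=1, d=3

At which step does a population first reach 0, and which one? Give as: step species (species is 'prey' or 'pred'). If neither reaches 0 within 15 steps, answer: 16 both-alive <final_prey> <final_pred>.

Step 1: prey: 43+17-9=51; pred: 11+4-3=12
Step 2: prey: 51+20-12=59; pred: 12+6-3=15
Step 3: prey: 59+23-17=65; pred: 15+8-4=19
Step 4: prey: 65+26-24=67; pred: 19+12-5=26
Step 5: prey: 67+26-34=59; pred: 26+17-7=36
Step 6: prey: 59+23-42=40; pred: 36+21-10=47
Step 7: prey: 40+16-37=19; pred: 47+18-14=51
Step 8: prey: 19+7-19=7; pred: 51+9-15=45
Step 9: prey: 7+2-6=3; pred: 45+3-13=35
Step 10: prey: 3+1-2=2; pred: 35+1-10=26
Step 11: prey: 2+0-1=1; pred: 26+0-7=19
Step 12: prey: 1+0-0=1; pred: 19+0-5=14
Step 13: prey: 1+0-0=1; pred: 14+0-4=10
Step 14: prey: 1+0-0=1; pred: 10+0-3=7
Step 15: prey: 1+0-0=1; pred: 7+0-2=5
No extinction within 15 steps

Answer: 16 both-alive 1 5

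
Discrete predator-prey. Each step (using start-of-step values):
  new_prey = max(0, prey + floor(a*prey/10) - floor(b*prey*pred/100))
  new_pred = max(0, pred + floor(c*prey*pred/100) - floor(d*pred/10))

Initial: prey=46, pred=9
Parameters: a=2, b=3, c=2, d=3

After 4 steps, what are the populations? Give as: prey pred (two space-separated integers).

Step 1: prey: 46+9-12=43; pred: 9+8-2=15
Step 2: prey: 43+8-19=32; pred: 15+12-4=23
Step 3: prey: 32+6-22=16; pred: 23+14-6=31
Step 4: prey: 16+3-14=5; pred: 31+9-9=31

Answer: 5 31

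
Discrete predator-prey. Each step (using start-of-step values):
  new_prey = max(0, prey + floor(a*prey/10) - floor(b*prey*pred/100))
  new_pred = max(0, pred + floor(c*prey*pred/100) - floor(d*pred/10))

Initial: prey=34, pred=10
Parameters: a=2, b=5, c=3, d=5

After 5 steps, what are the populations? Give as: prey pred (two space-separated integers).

Answer: 1 4

Derivation:
Step 1: prey: 34+6-17=23; pred: 10+10-5=15
Step 2: prey: 23+4-17=10; pred: 15+10-7=18
Step 3: prey: 10+2-9=3; pred: 18+5-9=14
Step 4: prey: 3+0-2=1; pred: 14+1-7=8
Step 5: prey: 1+0-0=1; pred: 8+0-4=4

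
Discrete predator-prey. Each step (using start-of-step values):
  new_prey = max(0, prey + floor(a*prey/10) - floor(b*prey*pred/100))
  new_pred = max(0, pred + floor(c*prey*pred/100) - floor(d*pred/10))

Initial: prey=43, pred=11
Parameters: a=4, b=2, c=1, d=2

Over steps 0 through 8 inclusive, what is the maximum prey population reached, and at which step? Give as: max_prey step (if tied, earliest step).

Answer: 62 3

Derivation:
Step 1: prey: 43+17-9=51; pred: 11+4-2=13
Step 2: prey: 51+20-13=58; pred: 13+6-2=17
Step 3: prey: 58+23-19=62; pred: 17+9-3=23
Step 4: prey: 62+24-28=58; pred: 23+14-4=33
Step 5: prey: 58+23-38=43; pred: 33+19-6=46
Step 6: prey: 43+17-39=21; pred: 46+19-9=56
Step 7: prey: 21+8-23=6; pred: 56+11-11=56
Step 8: prey: 6+2-6=2; pred: 56+3-11=48
Max prey = 62 at step 3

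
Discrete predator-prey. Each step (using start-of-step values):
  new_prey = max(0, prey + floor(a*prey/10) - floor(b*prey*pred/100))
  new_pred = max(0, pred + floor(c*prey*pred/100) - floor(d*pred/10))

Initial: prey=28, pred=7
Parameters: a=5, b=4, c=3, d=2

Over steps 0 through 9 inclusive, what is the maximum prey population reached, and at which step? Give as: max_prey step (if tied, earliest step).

Answer: 37 2

Derivation:
Step 1: prey: 28+14-7=35; pred: 7+5-1=11
Step 2: prey: 35+17-15=37; pred: 11+11-2=20
Step 3: prey: 37+18-29=26; pred: 20+22-4=38
Step 4: prey: 26+13-39=0; pred: 38+29-7=60
Step 5: prey: 0+0-0=0; pred: 60+0-12=48
Step 6: prey: 0+0-0=0; pred: 48+0-9=39
Step 7: prey: 0+0-0=0; pred: 39+0-7=32
Step 8: prey: 0+0-0=0; pred: 32+0-6=26
Step 9: prey: 0+0-0=0; pred: 26+0-5=21
Max prey = 37 at step 2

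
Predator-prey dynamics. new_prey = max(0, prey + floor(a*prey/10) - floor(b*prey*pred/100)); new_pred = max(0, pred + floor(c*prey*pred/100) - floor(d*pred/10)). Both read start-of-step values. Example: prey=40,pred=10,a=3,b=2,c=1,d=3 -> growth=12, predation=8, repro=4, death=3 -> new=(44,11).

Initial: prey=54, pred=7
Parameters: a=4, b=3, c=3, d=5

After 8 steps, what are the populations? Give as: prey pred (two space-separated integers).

Step 1: prey: 54+21-11=64; pred: 7+11-3=15
Step 2: prey: 64+25-28=61; pred: 15+28-7=36
Step 3: prey: 61+24-65=20; pred: 36+65-18=83
Step 4: prey: 20+8-49=0; pred: 83+49-41=91
Step 5: prey: 0+0-0=0; pred: 91+0-45=46
Step 6: prey: 0+0-0=0; pred: 46+0-23=23
Step 7: prey: 0+0-0=0; pred: 23+0-11=12
Step 8: prey: 0+0-0=0; pred: 12+0-6=6

Answer: 0 6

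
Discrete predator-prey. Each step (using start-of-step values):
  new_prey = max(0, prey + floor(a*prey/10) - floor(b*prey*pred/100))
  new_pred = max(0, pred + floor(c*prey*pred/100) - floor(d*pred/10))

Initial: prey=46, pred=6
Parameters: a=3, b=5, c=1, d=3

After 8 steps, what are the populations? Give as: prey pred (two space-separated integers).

Answer: 16 7

Derivation:
Step 1: prey: 46+13-13=46; pred: 6+2-1=7
Step 2: prey: 46+13-16=43; pred: 7+3-2=8
Step 3: prey: 43+12-17=38; pred: 8+3-2=9
Step 4: prey: 38+11-17=32; pred: 9+3-2=10
Step 5: prey: 32+9-16=25; pred: 10+3-3=10
Step 6: prey: 25+7-12=20; pred: 10+2-3=9
Step 7: prey: 20+6-9=17; pred: 9+1-2=8
Step 8: prey: 17+5-6=16; pred: 8+1-2=7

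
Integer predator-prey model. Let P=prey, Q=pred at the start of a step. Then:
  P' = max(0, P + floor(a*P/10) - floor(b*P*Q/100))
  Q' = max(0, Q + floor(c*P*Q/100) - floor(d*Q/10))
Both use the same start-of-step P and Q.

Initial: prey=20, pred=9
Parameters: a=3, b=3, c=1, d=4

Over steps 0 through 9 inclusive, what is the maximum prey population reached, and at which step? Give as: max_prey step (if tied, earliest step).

Step 1: prey: 20+6-5=21; pred: 9+1-3=7
Step 2: prey: 21+6-4=23; pred: 7+1-2=6
Step 3: prey: 23+6-4=25; pred: 6+1-2=5
Step 4: prey: 25+7-3=29; pred: 5+1-2=4
Step 5: prey: 29+8-3=34; pred: 4+1-1=4
Step 6: prey: 34+10-4=40; pred: 4+1-1=4
Step 7: prey: 40+12-4=48; pred: 4+1-1=4
Step 8: prey: 48+14-5=57; pred: 4+1-1=4
Step 9: prey: 57+17-6=68; pred: 4+2-1=5
Max prey = 68 at step 9

Answer: 68 9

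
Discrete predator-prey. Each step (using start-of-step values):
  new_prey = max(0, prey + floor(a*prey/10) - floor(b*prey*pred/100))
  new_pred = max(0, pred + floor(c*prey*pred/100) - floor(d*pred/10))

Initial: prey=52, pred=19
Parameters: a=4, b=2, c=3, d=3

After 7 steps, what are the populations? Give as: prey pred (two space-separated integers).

Answer: 0 38

Derivation:
Step 1: prey: 52+20-19=53; pred: 19+29-5=43
Step 2: prey: 53+21-45=29; pred: 43+68-12=99
Step 3: prey: 29+11-57=0; pred: 99+86-29=156
Step 4: prey: 0+0-0=0; pred: 156+0-46=110
Step 5: prey: 0+0-0=0; pred: 110+0-33=77
Step 6: prey: 0+0-0=0; pred: 77+0-23=54
Step 7: prey: 0+0-0=0; pred: 54+0-16=38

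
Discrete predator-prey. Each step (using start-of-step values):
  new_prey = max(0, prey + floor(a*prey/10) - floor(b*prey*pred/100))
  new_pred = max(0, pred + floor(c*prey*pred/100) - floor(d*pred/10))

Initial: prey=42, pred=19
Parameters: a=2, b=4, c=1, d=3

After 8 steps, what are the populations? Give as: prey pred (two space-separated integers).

Step 1: prey: 42+8-31=19; pred: 19+7-5=21
Step 2: prey: 19+3-15=7; pred: 21+3-6=18
Step 3: prey: 7+1-5=3; pred: 18+1-5=14
Step 4: prey: 3+0-1=2; pred: 14+0-4=10
Step 5: prey: 2+0-0=2; pred: 10+0-3=7
Step 6: prey: 2+0-0=2; pred: 7+0-2=5
Step 7: prey: 2+0-0=2; pred: 5+0-1=4
Step 8: prey: 2+0-0=2; pred: 4+0-1=3

Answer: 2 3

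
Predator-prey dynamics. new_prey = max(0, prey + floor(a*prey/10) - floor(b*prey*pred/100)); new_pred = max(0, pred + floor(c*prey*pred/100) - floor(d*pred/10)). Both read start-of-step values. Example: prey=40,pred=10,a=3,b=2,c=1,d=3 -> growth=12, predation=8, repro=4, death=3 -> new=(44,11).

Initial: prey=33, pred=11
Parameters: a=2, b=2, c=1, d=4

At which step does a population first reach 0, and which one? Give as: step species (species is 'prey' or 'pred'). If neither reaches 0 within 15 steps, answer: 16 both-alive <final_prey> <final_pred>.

Answer: 16 both-alive 54 11

Derivation:
Step 1: prey: 33+6-7=32; pred: 11+3-4=10
Step 2: prey: 32+6-6=32; pred: 10+3-4=9
Step 3: prey: 32+6-5=33; pred: 9+2-3=8
Step 4: prey: 33+6-5=34; pred: 8+2-3=7
Step 5: prey: 34+6-4=36; pred: 7+2-2=7
Step 6: prey: 36+7-5=38; pred: 7+2-2=7
Step 7: prey: 38+7-5=40; pred: 7+2-2=7
Step 8: prey: 40+8-5=43; pred: 7+2-2=7
Step 9: prey: 43+8-6=45; pred: 7+3-2=8
Step 10: prey: 45+9-7=47; pred: 8+3-3=8
Step 11: prey: 47+9-7=49; pred: 8+3-3=8
Step 12: prey: 49+9-7=51; pred: 8+3-3=8
Step 13: prey: 51+10-8=53; pred: 8+4-3=9
Step 14: prey: 53+10-9=54; pred: 9+4-3=10
Step 15: prey: 54+10-10=54; pred: 10+5-4=11
No extinction within 15 steps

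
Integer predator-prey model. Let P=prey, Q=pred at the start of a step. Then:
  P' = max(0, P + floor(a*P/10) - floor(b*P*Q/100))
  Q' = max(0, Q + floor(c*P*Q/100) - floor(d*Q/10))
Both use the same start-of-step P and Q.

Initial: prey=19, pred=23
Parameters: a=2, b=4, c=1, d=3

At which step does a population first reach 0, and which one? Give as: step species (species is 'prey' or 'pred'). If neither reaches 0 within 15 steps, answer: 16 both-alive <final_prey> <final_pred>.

Step 1: prey: 19+3-17=5; pred: 23+4-6=21
Step 2: prey: 5+1-4=2; pred: 21+1-6=16
Step 3: prey: 2+0-1=1; pred: 16+0-4=12
Step 4: prey: 1+0-0=1; pred: 12+0-3=9
Step 5: prey: 1+0-0=1; pred: 9+0-2=7
Step 6: prey: 1+0-0=1; pred: 7+0-2=5
Step 7: prey: 1+0-0=1; pred: 5+0-1=4
Step 8: prey: 1+0-0=1; pred: 4+0-1=3
Step 9: prey: 1+0-0=1; pred: 3+0-0=3
Steps 10-15: state stable at prey=1, pred=3 (no change)
No extinction within 15 steps

Answer: 16 both-alive 1 3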